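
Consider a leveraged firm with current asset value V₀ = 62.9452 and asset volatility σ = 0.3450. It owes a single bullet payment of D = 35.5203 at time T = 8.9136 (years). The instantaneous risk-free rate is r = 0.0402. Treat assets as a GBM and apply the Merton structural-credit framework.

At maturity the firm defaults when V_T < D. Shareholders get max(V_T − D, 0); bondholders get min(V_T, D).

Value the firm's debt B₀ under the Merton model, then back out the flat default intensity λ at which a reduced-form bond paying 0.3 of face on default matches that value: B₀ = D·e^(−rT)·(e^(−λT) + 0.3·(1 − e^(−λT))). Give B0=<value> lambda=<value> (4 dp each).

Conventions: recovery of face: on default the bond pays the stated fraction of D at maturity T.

B0=21.0752 lambda=0.0273

Equity is a call on the firm's assets struck at D = 35.5203:
d₁ = [ln(V₀/D) + (r + σ²/2)T] / (σ√T)
   = [ln(62.9452/35.5203) + (0.0402 + 0.5·0.3450²)·8.9136] / (0.3450·√8.9136)
   = [0.572160 + 0.888797] / 1.030020 = 1.418378
d₂ = d₁ − σ√T = 1.418378 − 1.030020 = 0.388358
N(d₁) = 0.921960,  N(d₂) = 0.651124,  e^(−rT) = 0.698845
E₀ = V₀·N(d₁) − D·e^(−rT)·N(d₂)
   = 62.9452·0.921960 − 35.5203·0.698845·0.651124 = 41.869968
B₀ = V₀ − E₀ = 62.9452 − 41.869968 = 21.075232
e^(−λT) = (B₀·e^(rT)/D − 0.3)/(1 − 0.3) = (21.0752·1.430933/35.5203 − 0.3)/0.7 = 0.78430444
λ = −ln(0.78430444)/8.9136 = 0.027257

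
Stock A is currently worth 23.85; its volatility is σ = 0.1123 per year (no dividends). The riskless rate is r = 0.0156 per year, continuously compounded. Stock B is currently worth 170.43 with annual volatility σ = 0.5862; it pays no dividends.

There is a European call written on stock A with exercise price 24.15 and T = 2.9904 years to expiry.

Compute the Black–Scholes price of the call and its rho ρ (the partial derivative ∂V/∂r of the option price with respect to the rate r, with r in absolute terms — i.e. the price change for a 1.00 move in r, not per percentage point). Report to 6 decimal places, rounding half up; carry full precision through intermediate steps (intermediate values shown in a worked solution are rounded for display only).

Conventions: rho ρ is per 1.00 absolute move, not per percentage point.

σ√T = 0.1123·√2.9904 = 0.194198
d₁ = (ln(S/K) + (r+σ²/2)T) / (σ√T) = (ln(23.85/24.15) + (0.0156+0.1123²/2)·2.9904) / 0.194198 = (-0.012500 + 0.065507) / 0.194198 = 0.272951
d₂ = d₁ − σ√T = 0.272951 − 0.194198 = 0.078753
e^{−rT} = 0.954421
N(d₁) = 0.607555,  N(d₂) = 0.531385
Call price V = S·N(d₁) − K·e^{−rT}·N(d₂) = 14.490175 − 12.248048 = 2.242127
ρ = K·T·e^{−rT}·N(d₂) = 36.626563

price = 2.242127
ρ = 36.626563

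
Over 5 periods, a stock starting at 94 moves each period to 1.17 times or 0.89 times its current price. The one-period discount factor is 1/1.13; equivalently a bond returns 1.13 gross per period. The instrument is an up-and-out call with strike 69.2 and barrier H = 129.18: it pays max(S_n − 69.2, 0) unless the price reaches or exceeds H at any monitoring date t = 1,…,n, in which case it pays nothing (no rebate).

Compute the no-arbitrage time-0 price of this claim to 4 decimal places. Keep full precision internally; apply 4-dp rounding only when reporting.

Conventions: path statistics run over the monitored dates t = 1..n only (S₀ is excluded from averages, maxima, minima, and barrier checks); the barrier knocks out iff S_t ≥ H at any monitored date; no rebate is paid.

With p* = (R−d)/(u−d) = 0.8571, sum probability × payoff across the paths and divide by R^5.
Enumerate all 2^5 = 32 price paths (U = up ×1.17, D = down ×0.89); each path with k up-moves has probability p*^k·(1−p*)^(5−k).
DDDDD: M=83.6600, payoff=0.0000, prob=0.000059
UDDDD: M=109.9800, payoff=0.0000, prob=0.000357
DUDDD: M=97.8822, payoff=0.0000, prob=0.000357
UUDDD: M=128.6766, payoff=21.5130, prob=0.002142
DDUDD: M=87.1152, payoff=0.0000, prob=0.000357
UDUDD: M=114.5222, payoff=21.5130, prob=0.002142
DUUDD: M=114.5222, payoff=21.5130, prob=0.002142
UUUDD: M=150.5516, payoff=0.0000, prob=0.012852
DDDUD: M=83.6600, payoff=0.0000, prob=0.000357
UDDUD: M=109.9800, payoff=21.5130, prob=0.002142
DUDUD: M=101.9247, payoff=21.5130, prob=0.002142
UUDUD: M=133.9909, payoff=0.0000, prob=0.012852
DDUUD: M=101.9247, payoff=21.5130, prob=0.002142
UDUUD: M=133.9909, payoff=0.0000, prob=0.012852
DUUUD: M=133.9909, payoff=0.0000, prob=0.012852
UUUUD: M=176.1454, payoff=0.0000, prob=0.077111
DDDDU: M=83.6600, payoff=0.0000, prob=0.000357
UDDDU: M=109.9800, payoff=21.5130, prob=0.002142
DUDDU: M=97.8822, payoff=21.5130, prob=0.002142
UUDDU: M=128.6766, payoff=50.0519, prob=0.012852
DDUDU: M=90.7130, payoff=21.5130, prob=0.002142
UDUDU: M=119.2519, payoff=50.0519, prob=0.012852
DUUDU: M=119.2519, payoff=50.0519, prob=0.012852
UUUDU: M=156.7694, payoff=0.0000, prob=0.077111
DDDUU: M=90.7130, payoff=21.5130, prob=0.002142
UDDUU: M=119.2519, payoff=50.0519, prob=0.012852
DUDUU: M=119.2519, payoff=50.0519, prob=0.012852
UUDUU: M=156.7694, payoff=0.0000, prob=0.077111
DDUUU: M=119.2519, payoff=50.0519, prob=0.012852
UDUUU: M=156.7694, payoff=0.0000, prob=0.077111
DUUUU: M=156.7694, payoff=0.0000, prob=0.077111
UUUUU: M=206.0901, payoff=0.0000, prob=0.462664
Price = Σ prob·payoff / R^5 = 4.320343 / 1.842435 = 2.3449

price = 2.3449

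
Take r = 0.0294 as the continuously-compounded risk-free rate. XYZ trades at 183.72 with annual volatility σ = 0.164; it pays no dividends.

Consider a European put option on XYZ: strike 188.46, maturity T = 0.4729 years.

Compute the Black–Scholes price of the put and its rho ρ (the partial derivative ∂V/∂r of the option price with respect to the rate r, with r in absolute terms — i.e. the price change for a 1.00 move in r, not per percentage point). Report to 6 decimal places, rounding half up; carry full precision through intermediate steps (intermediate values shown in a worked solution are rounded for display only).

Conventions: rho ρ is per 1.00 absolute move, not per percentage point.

price = 9.422285
ρ = -49.497053

σ√T = 0.164·√0.4729 = 0.112779
d₁ = (ln(S/K) + (r+σ²/2)T) / (σ√T) = (ln(183.72/188.46) + (0.0294+0.164²/2)·0.4729) / 0.112779 = (-0.025473 + 0.020263) / 0.112779 = -0.046197
d₂ = d₁ − σ√T = -0.046197 − 0.112779 = -0.158977
e^{−rT} = 0.986193
N(−d₁) = 0.518424,  N(−d₂) = 0.563156
Put price V = K·e^{−rT}·N(−d₂) − S·N(−d₁) = 104.667061 − 95.244776 = 9.422285
ρ = −K·T·e^{−rT}·N(−d₂) = -49.497053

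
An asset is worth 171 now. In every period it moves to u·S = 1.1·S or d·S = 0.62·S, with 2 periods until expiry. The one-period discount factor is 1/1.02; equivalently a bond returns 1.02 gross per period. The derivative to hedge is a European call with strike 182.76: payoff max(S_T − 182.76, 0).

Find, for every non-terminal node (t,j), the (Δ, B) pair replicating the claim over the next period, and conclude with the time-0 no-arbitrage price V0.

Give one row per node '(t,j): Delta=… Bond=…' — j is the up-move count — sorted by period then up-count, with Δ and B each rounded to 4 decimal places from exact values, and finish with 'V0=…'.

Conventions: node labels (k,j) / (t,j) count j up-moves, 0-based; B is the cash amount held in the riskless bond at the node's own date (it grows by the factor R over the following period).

(0,0): Delta=0.2404 Bond=-24.9854
(1,0): Delta=0.0000 Bond=0.0000
(1,1): Delta=0.2675 Bond=-30.5821
V0=16.1196

No-arbitrage ⇒ martingale measure with p* = (R−d)/(u−d) = 0.8333.
Payoffs at expiry: V(2,0)=0.0000, V(2,1)=0.0000, V(2,2)=24.1500
(1,0): S=106.0200. Δ = (V_up−V_dn)/(S_up−S_dn) = (0.0000−0.0000)/(116.6220−65.7324) = 0.0000. V = [p*·0.0000 + (1−p*)·0.0000]/1.02 = 0.0000. B = V − Δ·S = 0.0000.
(1,1): S=188.1000. Δ = (V_up−V_dn)/(S_up−S_dn) = (24.1500−0.0000)/(206.9100−116.6220) = 0.2675. V = [p*·24.1500 + (1−p*)·0.0000]/1.02 = 19.7304. B = V − Δ·S = -30.5821.
(0,0): S=171.0000. Δ = (V_up−V_dn)/(S_up−S_dn) = (19.7304−0.0000)/(188.1000−106.0200) = 0.2404. V = [p*·19.7304 + (1−p*)·0.0000]/1.02 = 16.1196. B = V − Δ·S = -24.9854.
Verification: the root portfolio costs Δ(0,0)·S0 + B(0,0) = 16.1196, matching V0.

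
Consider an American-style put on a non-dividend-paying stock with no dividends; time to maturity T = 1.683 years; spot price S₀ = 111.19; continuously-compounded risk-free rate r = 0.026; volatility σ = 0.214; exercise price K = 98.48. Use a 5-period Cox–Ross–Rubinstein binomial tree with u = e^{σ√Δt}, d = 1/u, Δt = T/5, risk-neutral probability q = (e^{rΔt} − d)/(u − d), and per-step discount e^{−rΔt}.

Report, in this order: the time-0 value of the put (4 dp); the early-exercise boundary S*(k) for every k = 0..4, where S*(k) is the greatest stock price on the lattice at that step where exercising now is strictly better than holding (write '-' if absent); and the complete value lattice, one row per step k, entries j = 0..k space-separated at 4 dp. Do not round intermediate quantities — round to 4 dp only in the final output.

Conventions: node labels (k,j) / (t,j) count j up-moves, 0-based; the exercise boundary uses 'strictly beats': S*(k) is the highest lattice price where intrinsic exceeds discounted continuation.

params: Δt=0.33660 u=1.13219 d=0.88324 q=0.50431 e^(-rΔt)=0.99129
t_5 payoffs: 38.7129 21.8668 0.2724 0.0000 0.0000 0.0000
t_4: node(4,0) S=67.6680 payoff=30.8120 vs cont=29.9539 → 30.8120 [stop]  node(4,1) S=86.7410 payoff=11.7390 vs cont=10.8809 → 11.7390 [stop]  node(4,2) S=111.1900 payoff=0.0000 vs cont=0.1339 → 0.1339 [wait]  node(4,3) S=142.5302 payoff=0.0000 vs cont=0.0000 → 0.0000 [wait]  node(4,4) S=182.7041 payoff=0.0000 vs cont=0.0000 → 0.0000 [wait]  ⇒ S*(4)=86.7410
t_3: node(3,0) S=76.6132 payoff=21.8668 vs cont=21.0087 → 21.8668 [stop]  node(3,1) S=98.2076 payoff=0.2724 vs cont=5.8351 → 5.8351 [wait]  node(3,2) S=125.8886 payoff=0.0000 vs cont=0.0658 → 0.0658 [wait]  node(3,3) S=161.3718 payoff=0.0000 vs cont=0.0000 → 0.0000 [wait]  ⇒ S*(3)=76.6132
t_2: node(2,0) S=86.7410 payoff=11.7390 vs cont=13.6618 → 13.6618 [wait]  node(2,1) S=111.1900 payoff=0.0000 vs cont=2.9001 → 2.9001 [wait]  node(2,2) S=142.5302 payoff=0.0000 vs cont=0.0323 → 0.0323 [wait]  ⇒ S*(2)=-
t_1: node(1,0) S=98.2076 payoff=0.2724 vs cont=8.1628 → 8.1628 [wait]  node(1,1) S=125.8886 payoff=0.0000 vs cont=1.4412 → 1.4412 [wait]  ⇒ S*(1)=-
t_0: node(0,0) S=111.1900 payoff=0.0000 vs cont=4.7315 → 4.7315 [wait]  ⇒ S*(0)=-

price = 4.7315
boundary = - - - 76.6132 86.7410
tree:
4.7315
8.1628 1.4412
13.6618 2.9001 0.0323
21.8668 5.8351 0.0658 0.0000
30.8120 11.7390 0.1339 0.0000 0.0000
38.7129 21.8668 0.2724 0.0000 0.0000 0.0000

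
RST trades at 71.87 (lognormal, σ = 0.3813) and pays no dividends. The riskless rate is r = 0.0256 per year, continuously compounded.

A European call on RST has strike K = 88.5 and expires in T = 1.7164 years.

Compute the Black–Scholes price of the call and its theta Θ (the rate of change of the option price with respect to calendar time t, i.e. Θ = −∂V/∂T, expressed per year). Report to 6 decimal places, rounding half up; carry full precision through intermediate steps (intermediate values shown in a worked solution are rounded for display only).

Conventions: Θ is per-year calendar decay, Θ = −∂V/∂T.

price = 9.834920
Θ = -4.769702

σ√T = 0.3813·√1.7164 = 0.499547
d₁ = (ln(S/K) + (r+σ²/2)T) / (σ√T) = (ln(71.87/88.5) + (0.0256+0.3813²/2)·1.7164) / 0.499547 = (-0.208144 + 0.168713) / 0.499547 = -0.078932
d₂ = d₁ − σ√T = -0.078932 − 0.499547 = -0.578479
e^{−rT} = 0.957012
N(d₁) = 0.468543,  N(d₂) = 0.281470
Call price V = S·N(d₁) − K·e^{−rT}·N(d₂) = 33.674203 − 23.839283 = 9.834920
φ(d₁) = (1/√(2π))·e^{−d₁²/2} = 0.397701
Θ = −S·φ(d₁)·σ/(2√T) − r·K·e^{−rT}·N(d₂) = −4.159416 − 0.610286 = -4.769702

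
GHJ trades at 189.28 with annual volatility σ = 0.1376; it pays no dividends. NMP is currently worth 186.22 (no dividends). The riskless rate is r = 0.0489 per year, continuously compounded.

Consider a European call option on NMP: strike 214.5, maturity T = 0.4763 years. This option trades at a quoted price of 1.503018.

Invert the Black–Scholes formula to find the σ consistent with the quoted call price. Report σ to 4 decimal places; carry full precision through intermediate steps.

sigma = 0.1572

At σ = 0.1572 the Black–Scholes value reproduces the quote:
σ√T = 0.1572·√0.4763 = 0.108491
d₁ = (ln(S/K) + (r+σ²/2)T) / (σ√T) = (ln(186.22/214.5) + (0.0489+0.1572²/2)·0.4763) / 0.108491 = (-0.141381 + 0.029176) / 0.108491 = -1.034233
d₂ = d₁ − σ√T = -1.034233 − 0.108491 = -1.142724
e^{−rT} = 0.976978
N(d₁) = 0.150514,  N(d₂) = 0.126577
V = S·N(d₁) − K·e^{−rT}·N(d₂) = 28.028636 − 26.525618 = 1.503018 (equal to the quote); since ∂V/∂σ > 0 for all σ, the implied volatility is unique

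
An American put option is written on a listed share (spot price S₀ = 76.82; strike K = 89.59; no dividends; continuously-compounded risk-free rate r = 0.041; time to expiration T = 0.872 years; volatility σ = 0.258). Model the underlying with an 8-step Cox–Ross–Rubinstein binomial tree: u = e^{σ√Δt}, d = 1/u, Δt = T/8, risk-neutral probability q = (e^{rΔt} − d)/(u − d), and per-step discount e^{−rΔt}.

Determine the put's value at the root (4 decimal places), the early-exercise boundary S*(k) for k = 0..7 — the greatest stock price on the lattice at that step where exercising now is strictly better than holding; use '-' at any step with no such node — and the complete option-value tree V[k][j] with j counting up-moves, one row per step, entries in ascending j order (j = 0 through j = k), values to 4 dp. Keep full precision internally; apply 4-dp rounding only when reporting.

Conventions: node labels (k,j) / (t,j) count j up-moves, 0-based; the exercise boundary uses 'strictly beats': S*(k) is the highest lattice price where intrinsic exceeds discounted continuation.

Δt=0.10900  u=1.08891  d=0.91835  q=0.50498  discount=0.99554
step 8 (expiry): payoffs max(K−S,0) = 50.7274 43.5095 34.9510 24.8029 12.7700 0.0000 0.0000 0.0000 0.0000
step 7: (k=7,j=0): S=42.3180, K−S=47.2720, hold=46.8726 ⇒ V=47.2720 exercise | (k=7,j=1): S=50.1776, K−S=39.4124, hold=39.0129 ⇒ V=39.4124 exercise | (k=7,j=2): S=59.4971, K−S=30.0929, hold=29.6934 ⇒ V=30.0929 exercise | (k=7,j=3): S=70.5475, K−S=19.0425, hold=18.6430 ⇒ V=19.0425 exercise | (k=7,j=4): S=83.6502, K−S=5.9398, hold=6.2932 ⇒ V=6.2932 continue | (k=7,j=5): S=99.1865, K−S=0.0000, hold=0.0000 ⇒ V=0.0000 continue | (k=7,j=6): S=117.6084, K−S=0.0000, hold=0.0000 ⇒ V=0.0000 continue | (k=7,j=7): S=139.4517, K−S=0.0000, hold=0.0000 ⇒ V=0.0000 continue  boundary S*=70.5475
step 6: (k=6,j=0): S=46.0805, K−S=43.5095, hold=43.1100 ⇒ V=43.5095 exercise | (k=6,j=1): S=54.6390, K−S=34.9510, hold=34.5515 ⇒ V=34.9510 exercise | (k=6,j=2): S=64.7871, K−S=24.8029, hold=24.4034 ⇒ V=24.8029 exercise | (k=6,j=3): S=76.8200, K−S=12.7700, hold=12.5482 ⇒ V=12.7700 exercise | (k=6,j=4): S=91.0877, K−S=0.0000, hold=3.1014 ⇒ V=3.1014 continue | (k=6,j=5): S=108.0054, K−S=0.0000, hold=0.0000 ⇒ V=0.0000 continue | (k=6,j=6): S=128.0652, K−S=0.0000, hold=0.0000 ⇒ V=0.0000 continue  boundary S*=76.8200
step 5: (k=5,j=0): S=50.1776, K−S=39.4124, hold=39.0129 ⇒ V=39.4124 exercise | (k=5,j=1): S=59.4971, K−S=30.0929, hold=29.6934 ⇒ V=30.0929 exercise | (k=5,j=2): S=70.5475, K−S=19.0425, hold=18.6430 ⇒ V=19.0425 exercise | (k=5,j=3): S=83.6502, K−S=5.9398, hold=7.8524 ⇒ V=7.8524 continue | (k=5,j=4): S=99.1865, K−S=0.0000, hold=1.5284 ⇒ V=1.5284 continue | (k=5,j=5): S=117.6084, K−S=0.0000, hold=0.0000 ⇒ V=0.0000 continue  boundary S*=70.5475
step 4: (k=4,j=0): S=54.6390, K−S=34.9510, hold=34.5515 ⇒ V=34.9510 exercise | (k=4,j=1): S=64.7871, K−S=24.8029, hold=24.4034 ⇒ V=24.8029 exercise | (k=4,j=2): S=76.8200, K−S=12.7700, hold=13.3320 ⇒ V=13.3320 continue | (k=4,j=3): S=91.0877, K−S=0.0000, hold=4.6382 ⇒ V=4.6382 continue | (k=4,j=4): S=108.0054, K−S=0.0000, hold=0.7532 ⇒ V=0.7532 continue  boundary S*=64.7871
step 3: (k=3,j=0): S=59.4971, K−S=30.0929, hold=29.6934 ⇒ V=30.0929 exercise | (k=3,j=1): S=70.5475, K−S=19.0425, hold=18.9256 ⇒ V=19.0425 exercise | (k=3,j=2): S=83.6502, K−S=5.9398, hold=8.9019 ⇒ V=8.9019 continue | (k=3,j=3): S=99.1865, K−S=0.0000, hold=2.6644 ⇒ V=2.6644 continue  boundary S*=70.5475
step 2: (k=2,j=0): S=64.7871, K−S=24.8029, hold=24.4034 ⇒ V=24.8029 exercise | (k=2,j=1): S=76.8200, K−S=12.7700, hold=13.8597 ⇒ V=13.8597 continue | (k=2,j=2): S=91.0877, K−S=0.0000, hold=5.7265 ⇒ V=5.7265 continue  boundary S*=64.7871
step 1: (k=1,j=0): S=70.5475, K−S=19.0425, hold=19.1908 ⇒ V=19.1908 continue | (k=1,j=1): S=83.6502, K−S=5.9398, hold=9.7091 ⇒ V=9.7091 continue  boundary S*=-
step 0: (k=0,j=0): S=76.8200, K−S=12.7700, hold=14.3386 ⇒ V=14.3386 continue  boundary S*=-

price = 14.3386
boundary = - - 64.7871 70.5475 64.7871 70.5475 76.8200 70.5475
tree:
14.3386
19.1908 9.7091
24.8029 13.8597 5.7265
30.0929 19.0425 8.9019 2.6644
34.9510 24.8029 13.3320 4.6382 0.7532
39.4124 30.0929 19.0425 7.8524 1.5284 0.0000
43.5095 34.9510 24.8029 12.7700 3.1014 0.0000 0.0000
47.2720 39.4124 30.0929 19.0425 6.2932 0.0000 0.0000 0.0000
50.7274 43.5095 34.9510 24.8029 12.7700 0.0000 0.0000 0.0000 0.0000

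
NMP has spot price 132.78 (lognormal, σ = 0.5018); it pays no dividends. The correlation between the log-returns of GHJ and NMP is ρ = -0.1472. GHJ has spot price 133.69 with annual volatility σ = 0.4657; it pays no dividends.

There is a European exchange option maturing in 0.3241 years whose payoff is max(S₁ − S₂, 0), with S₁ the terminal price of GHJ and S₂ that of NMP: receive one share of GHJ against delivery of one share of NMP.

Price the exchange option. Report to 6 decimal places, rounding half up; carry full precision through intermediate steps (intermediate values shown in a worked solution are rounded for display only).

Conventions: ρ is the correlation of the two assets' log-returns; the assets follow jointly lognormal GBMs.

σ_eff = √(σ₁² + σ₂² − 2ρσ₁σ₂) = √(0.4657² + 0.5018² − 2·-0.1472·0.4657·0.5018) = 0.733129
d₁ = (ln(S₁/S₂) + (q₂ − q₁ + σ_eff²/2)T) / (σ_eff√T) = (ln(133.69/132.78) + (0.0 − 0.0 + 0.268739)·0.3241) / 0.417369 = 0.225049
d₂ = d₁ − σ_eff√T = 0.225049 − 0.417369 = -0.192320
N(d₁) = 0.589029,  N(d₂) = 0.423746
V = S₁·e^{−q₁T}·N(d₁) − S₂·e^{−q₂T}·N(d₂) = 78.747335 − 56.264981 = 22.482354
Key observation: pricing in NMP-units makes this a unit-strike call on the ratio S₁/S₂ — the risk-free rate cancels and cannot affect the value.

exchange price = 22.482354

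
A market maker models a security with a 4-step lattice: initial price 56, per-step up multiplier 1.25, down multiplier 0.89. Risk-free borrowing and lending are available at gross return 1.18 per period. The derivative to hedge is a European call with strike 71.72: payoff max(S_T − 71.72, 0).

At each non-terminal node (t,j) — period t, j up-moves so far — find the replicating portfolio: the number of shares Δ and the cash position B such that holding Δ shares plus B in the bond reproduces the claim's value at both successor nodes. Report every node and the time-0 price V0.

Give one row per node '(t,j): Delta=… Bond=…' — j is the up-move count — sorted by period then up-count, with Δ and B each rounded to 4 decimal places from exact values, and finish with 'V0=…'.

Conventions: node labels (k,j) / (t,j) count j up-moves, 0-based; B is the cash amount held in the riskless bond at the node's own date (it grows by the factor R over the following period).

(0,0): Delta=0.9142 Bond=-31.7057
(1,0): Delta=0.6656 Bond=-25.0193
(1,1): Delta=0.9570 Bond=-40.4043
(2,0): Delta=0.0000 Bond=0.0000
(2,1): Delta=0.7799 Bond=-36.6490
(2,2): Delta=0.9874 Bond=-50.3390
(3,0): Delta=0.0000 Bond=0.0000
(3,1): Delta=0.0000 Bond=0.0000
(3,2): Delta=0.9140 Bond=-53.6844
(3,3): Delta=1.0000 Bond=-60.7797
V0=19.4910

Risk-neutral probability p* = (R−d)/(u−d) = (1.18−0.89)/(1.25−0.89) = 0.8056.
Terminal payoffs: V(4,0)=0.0000, V(4,1)=0.0000, V(4,2)=0.0000, V(4,3)=25.6238, V(4,4)=64.9988
Node (3,0) S=39.4783: V=(p*·0.0000+(1−p*)·0.0000)/1.18=0.0000; Δ=(0.0000−0.0000)/(49.3478−35.1357)=0.0000; B=V−Δ·S=0.0000
Node (3,1) S=55.4470: V=(p*·0.0000+(1−p*)·0.0000)/1.18=0.0000; Δ=(0.0000−0.0000)/(69.3088−49.3478)=0.0000; B=V−Δ·S=0.0000
Node (3,2) S=77.8750: V=(p*·25.6238+(1−p*)·0.0000)/1.18=17.4927; Δ=(25.6238−0.0000)/(97.3438−69.3088)=0.9140; B=V−Δ·S=-53.6844
Node (3,3) S=109.3750: V=(p*·64.9988+(1−p*)·25.6238)/1.18=48.5953; Δ=(64.9988−25.6238)/(136.7188−97.3438)=1.0000; B=V−Δ·S=-60.7797
Node (2,0) S=44.3576: V=(p*·0.0000+(1−p*)·0.0000)/1.18=0.0000; Δ=(0.0000−0.0000)/(55.4470−39.4783)=0.0000; B=V−Δ·S=0.0000
Node (2,1) S=62.3000: V=(p*·17.4927+(1−p*)·0.0000)/1.18=11.9418; Δ=(17.4927−0.0000)/(77.8750−55.4470)=0.7799; B=V−Δ·S=-36.6490
Node (2,2) S=87.5000: V=(p*·48.5953+(1−p*)·17.4927)/1.18=36.0573; Δ=(48.5953−17.4927)/(109.3750−77.8750)=0.9874; B=V−Δ·S=-50.3390
Node (1,0) S=49.8400: V=(p*·11.9418+(1−p*)·0.0000)/1.18=8.1524; Δ=(11.9418−0.0000)/(62.3000−44.3576)=0.6656; B=V−Δ·S=-25.0193
Node (1,1) S=70.0000: V=(p*·36.0573+(1−p*)·11.9418)/1.18=26.5832; Δ=(36.0573−11.9418)/(87.5000−62.3000)=0.9570; B=V−Δ·S=-40.4043
Node (0,0) S=56.0000: V=(p*·26.5832+(1−p*)·8.1524)/1.18=19.4910; Δ=(26.5832−8.1524)/(70.0000−49.8400)=0.9142; B=V−Δ·S=-31.7057
Check: Δ(0,0)·S0 + B(0,0) = 19.4910 = V0.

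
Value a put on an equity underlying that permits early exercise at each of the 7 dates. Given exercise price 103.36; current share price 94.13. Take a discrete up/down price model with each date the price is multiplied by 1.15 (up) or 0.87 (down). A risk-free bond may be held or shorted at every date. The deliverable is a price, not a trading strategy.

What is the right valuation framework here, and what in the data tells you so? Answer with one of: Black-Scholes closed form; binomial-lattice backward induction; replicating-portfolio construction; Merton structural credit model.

framework: binomial-lattice backward induction

Key observation: the exercise right at every one of the 7 steps is what matters: each node needs max(103.36 − S, continuation), which only the stepwise tree valuation starting from spot 94.13 delivers.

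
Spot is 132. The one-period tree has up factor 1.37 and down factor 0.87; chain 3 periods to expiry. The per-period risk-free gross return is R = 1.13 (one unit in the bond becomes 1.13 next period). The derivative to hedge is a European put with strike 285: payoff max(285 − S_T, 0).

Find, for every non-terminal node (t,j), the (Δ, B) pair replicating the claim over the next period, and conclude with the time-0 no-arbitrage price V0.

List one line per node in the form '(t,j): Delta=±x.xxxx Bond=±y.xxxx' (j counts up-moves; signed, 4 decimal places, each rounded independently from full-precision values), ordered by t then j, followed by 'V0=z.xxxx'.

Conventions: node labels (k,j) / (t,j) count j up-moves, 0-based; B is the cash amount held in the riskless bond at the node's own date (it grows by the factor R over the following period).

(0,0): Delta=-0.8254 Bond=179.7746
(1,0): Delta=-1.0000 Bond=223.1968
(1,1): Delta=-0.7230 Bond=184.6363
(2,0): Delta=-1.0000 Bond=252.2124
(2,1): Delta=-1.0000 Bond=252.2124
(2,2): Delta=-0.5607 Bond=168.4174
V0=70.8223

Under the risk-neutral measure, an up-move has probability p* = (R−d)/(u−d) = 0.5200 and values discount at R = 1.13.
Expiry values: V(3,0)=198.0776, V(3,1)=148.1222, V(3,2)=69.4568, V(3,3)=0.0000
Node (2,0) S=99.9108: V=(p*·148.1222+(1−p*)·198.0776)/1.13=152.3016; Δ=(148.1222−198.0776)/(136.8778−86.9224)=-1.0000; B=V−Δ·S=252.2124
Node (2,1) S=157.3308: V=(p*·69.4568+(1−p*)·148.1222)/1.13=94.8816; Δ=(69.4568−148.1222)/(215.5432−136.8778)=-1.0000; B=V−Δ·S=252.2124
Node (2,2) S=247.7508: V=(p*·0.0000+(1−p*)·69.4568)/1.13=29.5038; Δ=(0.0000−69.4568)/(339.4186−215.5432)=-0.5607; B=V−Δ·S=168.4174
Node (1,0) S=114.8400: V=(p*·94.8816+(1−p*)·152.3016)/1.13=108.3568; Δ=(94.8816−152.3016)/(157.3308−99.9108)=-1.0000; B=V−Δ·S=223.1968
Node (1,1) S=180.8400: V=(p*·29.5038+(1−p*)·94.8816)/1.13=53.8806; Δ=(29.5038−94.8816)/(247.7508−157.3308)=-0.7230; B=V−Δ·S=184.6363
Node (0,0) S=132.0000: V=(p*·53.8806+(1−p*)·108.3568)/1.13=70.8223; Δ=(53.8806−108.3568)/(180.8400−114.8400)=-0.8254; B=V−Δ·S=179.7746
Check: Δ(0,0)·S0 + B(0,0) = 70.8223 = V0.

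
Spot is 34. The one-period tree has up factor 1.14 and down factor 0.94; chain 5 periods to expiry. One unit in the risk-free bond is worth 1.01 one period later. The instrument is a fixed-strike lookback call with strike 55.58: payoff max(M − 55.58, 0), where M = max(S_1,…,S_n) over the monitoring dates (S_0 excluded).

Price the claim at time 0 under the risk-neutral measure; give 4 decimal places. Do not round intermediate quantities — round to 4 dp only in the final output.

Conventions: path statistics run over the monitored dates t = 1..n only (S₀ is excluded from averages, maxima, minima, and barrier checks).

price = 0.0665

Under the martingale measure an up-move has probability p* = 0.3500; value the claim as the probability-weighted average of per-path payoffs, discounted 5 periods at R = 1.01.
Enumerate all 2^5 = 32 price paths (U = up ×1.14, D = down ×0.94); each path with k up-moves has probability p*^k·(1−p*)^(5−k).
DDDDD: M=31.9600, payoff=0.0000, prob=0.116029
UDDDD: M=38.7600, payoff=0.0000, prob=0.062477
DUDDD: M=36.4344, payoff=0.0000, prob=0.062477
UUDDD: M=44.1864, payoff=0.0000, prob=0.033642
DDUDD: M=34.2483, payoff=0.0000, prob=0.062477
UDUDD: M=41.5352, payoff=0.0000, prob=0.033642
DUUDD: M=41.5352, payoff=0.0000, prob=0.033642
UUUDD: M=50.3725, payoff=0.0000, prob=0.018115
DDDUD: M=32.1934, payoff=0.0000, prob=0.062477
UDDUD: M=39.0431, payoff=0.0000, prob=0.033642
DUDUD: M=39.0431, payoff=0.0000, prob=0.033642
UUDUD: M=47.3501, payoff=0.0000, prob=0.018115
DDUUD: M=39.0431, payoff=0.0000, prob=0.033642
UDUUD: M=47.3501, payoff=0.0000, prob=0.018115
DUUUD: M=47.3501, payoff=0.0000, prob=0.018115
UUUUD: M=57.4246, payoff=1.8446, prob=0.009754
DDDDU: M=31.9600, payoff=0.0000, prob=0.062477
UDDDU: M=38.7600, payoff=0.0000, prob=0.033642
DUDDU: M=36.7005, payoff=0.0000, prob=0.033642
UUDDU: M=44.5091, payoff=0.0000, prob=0.018115
DDUDU: M=36.7005, payoff=0.0000, prob=0.033642
UDUDU: M=44.5091, payoff=0.0000, prob=0.018115
DUUDU: M=44.5091, payoff=0.0000, prob=0.018115
UUUDU: M=53.9792, payoff=0.0000, prob=0.009754
DDDUU: M=36.7005, payoff=0.0000, prob=0.033642
UDDUU: M=44.5091, payoff=0.0000, prob=0.018115
DUDUU: M=44.5091, payoff=0.0000, prob=0.018115
UUDUU: M=53.9792, payoff=0.0000, prob=0.009754
DDUUU: M=44.5091, payoff=0.0000, prob=0.018115
UDUUU: M=53.9792, payoff=0.0000, prob=0.009754
DUUUU: M=53.9792, payoff=0.0000, prob=0.009754
UUUUU: M=65.4641, payoff=9.8841, prob=0.005252
Price = Σ prob·payoff / R^5 = 0.069906 / 1.051010 = 0.0665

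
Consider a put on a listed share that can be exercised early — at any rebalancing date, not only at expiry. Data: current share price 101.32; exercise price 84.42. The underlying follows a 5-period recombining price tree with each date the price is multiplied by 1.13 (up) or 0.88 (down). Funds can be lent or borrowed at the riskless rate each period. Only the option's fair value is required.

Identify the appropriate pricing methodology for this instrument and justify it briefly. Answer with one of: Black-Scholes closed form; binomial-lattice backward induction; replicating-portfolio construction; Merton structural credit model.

framework: binomial-lattice backward induction

Key observation: the put (strike 84.42 on spot 101.32) is American-style on a 5-step discrete price model, so the early-exercise decision at every node requires stepwise backward valuation — a closed form cannot price the exercise right.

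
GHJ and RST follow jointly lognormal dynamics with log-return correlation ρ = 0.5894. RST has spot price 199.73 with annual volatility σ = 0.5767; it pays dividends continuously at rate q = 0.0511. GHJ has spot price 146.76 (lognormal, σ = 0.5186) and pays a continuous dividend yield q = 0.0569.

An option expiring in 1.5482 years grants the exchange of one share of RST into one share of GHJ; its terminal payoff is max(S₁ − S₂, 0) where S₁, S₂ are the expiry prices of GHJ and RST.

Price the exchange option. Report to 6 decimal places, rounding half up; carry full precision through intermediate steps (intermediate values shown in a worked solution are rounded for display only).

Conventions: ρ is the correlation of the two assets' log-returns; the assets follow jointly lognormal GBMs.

exchange price = 18.551537

σ_eff = √(σ₁² + σ₂² − 2ρσ₁σ₂) = √(0.5186² + 0.5767² − 2·0.5894·0.5186·0.5767) = 0.498976
d₁ = (ln(S₁/S₂) + (q₂ − q₁ + σ_eff²/2)T) / (σ_eff√T) = (ln(146.76/199.73) + (0.0511 − 0.0569 + 0.124489)·1.5482) / 0.620860 = -0.200390
d₂ = d₁ − σ_eff√T = -0.200390 − 0.620860 = -0.821250
N(d₁) = 0.420588,  N(d₂) = 0.205752
V = S₁·e^{−q₁T}·N(d₁) − S₂·e^{−q₂T}·N(d₂) = 56.520532 − 37.968995 = 18.551537
Key observation: no risk-free rate is needed — with the second asset as numeraire the exchange option is a call on the ratio S₁/S₂, and r cancels out of the value.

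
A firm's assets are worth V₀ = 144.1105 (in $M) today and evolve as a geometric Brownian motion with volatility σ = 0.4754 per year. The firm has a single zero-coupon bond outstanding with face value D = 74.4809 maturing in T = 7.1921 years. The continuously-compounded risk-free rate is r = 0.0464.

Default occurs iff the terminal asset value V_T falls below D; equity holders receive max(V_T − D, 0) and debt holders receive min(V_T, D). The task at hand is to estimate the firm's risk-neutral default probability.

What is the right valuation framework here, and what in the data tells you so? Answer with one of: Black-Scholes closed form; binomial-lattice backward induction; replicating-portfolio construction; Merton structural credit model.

framework: Merton structural credit model

Key observation: a levered firm with one bullet debt due at 7.1921 years is the canonical structural-credit setup: equity is a call on the firm's assets struck at the face value.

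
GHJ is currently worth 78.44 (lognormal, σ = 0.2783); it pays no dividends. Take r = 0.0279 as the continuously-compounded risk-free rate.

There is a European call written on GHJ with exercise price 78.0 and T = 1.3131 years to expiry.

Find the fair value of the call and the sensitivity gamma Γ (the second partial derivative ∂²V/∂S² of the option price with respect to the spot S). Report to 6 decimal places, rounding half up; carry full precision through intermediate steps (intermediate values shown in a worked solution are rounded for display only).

price = 11.439307
Γ = 0.015283

σ√T = 0.2783·√1.3131 = 0.318906
d₁ = (ln(S/K) + (r+σ²/2)T) / (σ√T) = (ln(78.44/78.0) + (0.0279+0.2783²/2)·1.3131) / 0.318906 = (0.005625 + 0.087486) / 0.318906 = 0.291971
d₂ = d₁ − σ√T = 0.291971 − 0.318906 = -0.026935
e^{−rT} = 0.964027
N(d₁) = 0.614845,  N(d₂) = 0.489256
Call price V = S·N(d₁) − K·e^{−rT}·N(d₂) = 48.228477 − 36.789170 = 11.439307
φ(d₁) = (1/√(2π))·e^{−d₁²/2} = 0.382295
Γ = φ(d₁) / (S·σ·√T) = 0.015283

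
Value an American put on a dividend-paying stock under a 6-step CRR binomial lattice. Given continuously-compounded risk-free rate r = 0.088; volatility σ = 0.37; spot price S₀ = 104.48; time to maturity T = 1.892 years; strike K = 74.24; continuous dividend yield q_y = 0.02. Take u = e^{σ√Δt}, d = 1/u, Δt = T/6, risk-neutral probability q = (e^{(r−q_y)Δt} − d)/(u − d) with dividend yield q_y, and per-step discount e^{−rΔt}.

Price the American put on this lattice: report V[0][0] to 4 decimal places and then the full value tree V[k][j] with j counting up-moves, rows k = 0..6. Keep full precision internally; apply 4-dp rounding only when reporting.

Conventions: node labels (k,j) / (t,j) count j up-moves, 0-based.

price = 4.2880
tree:
4.2880
7.2238 1.5939
11.8724 2.9822 0.2956
18.8890 5.5247 0.6078 0.0000
28.7311 10.1109 1.2498 0.0000 0.0000
37.2689 18.2216 2.5701 0.0000 0.0000 0.0000
44.2050 28.7311 5.2851 0.0000 0.0000 0.0000 0.0000

Δt=0.31533, u=1.23093, d=0.81239, q=0.50003, disc=e^(-rΔt)=0.97263
k=6 terminal: V=max(K-S,0) → 44.2050 28.7311 5.2851 0.0000 0.0000 0.0000 0.0000
k=5: j=0 S=36.9711 intr=37.2689 cont=35.4695 V=37.2689[EX]; j=1 S=56.0184 intr=18.2216 cont=16.5420 V=18.2216[EX]; j=2 S=84.8788 intr=0.0000 cont=2.5701 V=2.5701[hold]; j=3 S=128.6078 intr=0.0000 cont=0.0000 V=0.0000[hold]; j=4 S=194.8658 intr=0.0000 cont=0.0000 V=0.0000[hold]; j=5 S=295.2596 intr=0.0000 cont=0.0000 V=0.0000[hold]
k=4: j=0 S=45.5089 intr=28.7311 cont=26.9854 V=28.7311[EX]; j=1 S=68.9549 intr=5.2851 cont=10.1109 V=10.1109[hold]; j=2 S=104.4800 intr=0.0000 cont=1.2498 V=1.2498[hold]; j=3 S=158.3075 intr=0.0000 cont=0.0000 V=0.0000[hold]; j=4 S=239.8666 intr=0.0000 cont=0.0000 V=0.0000[hold]
k=3: j=0 S=56.0184 intr=18.2216 cont=18.8890 V=18.8890[hold]; j=1 S=84.8788 intr=0.0000 cont=5.5247 V=5.5247[hold]; j=2 S=128.6078 intr=0.0000 cont=0.6078 V=0.6078[hold]; j=3 S=194.8658 intr=0.0000 cont=0.0000 V=0.0000[hold]
k=2: j=0 S=68.9549 intr=5.2851 cont=11.8724 V=11.8724[hold]; j=1 S=104.4800 intr=0.0000 cont=2.9822 V=2.9822[hold]; j=2 S=158.3075 intr=0.0000 cont=0.2956 V=0.2956[hold]
k=1: j=0 S=84.8788 intr=0.0000 cont=7.2238 V=7.2238[hold]; j=1 S=128.6078 intr=0.0000 cont=1.5939 V=1.5939[hold]
k=0: j=0 S=104.4800 intr=0.0000 cont=4.2880 V=4.2880[hold]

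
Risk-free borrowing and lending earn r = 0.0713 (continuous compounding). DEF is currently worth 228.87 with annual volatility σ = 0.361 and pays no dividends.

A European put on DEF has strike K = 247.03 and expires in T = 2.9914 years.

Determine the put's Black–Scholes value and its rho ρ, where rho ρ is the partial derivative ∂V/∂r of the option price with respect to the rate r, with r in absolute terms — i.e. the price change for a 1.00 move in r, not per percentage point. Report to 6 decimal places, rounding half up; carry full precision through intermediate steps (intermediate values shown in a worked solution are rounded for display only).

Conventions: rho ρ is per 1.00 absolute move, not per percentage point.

price = 39.077787
ρ = -320.603799

σ√T = 0.361·√2.9914 = 0.624373
d₁ = (ln(S/K) + (r+σ²/2)T) / (σ√T) = (ln(228.87/247.03) + (0.0713+0.361²/2)·2.9914) / 0.624373 = (-0.076356 + 0.408208) / 0.624373 = 0.531496
d₂ = d₁ − σ√T = 0.531496 − 0.624373 = -0.092877
e^{−rT} = 0.807924
N(−d₁) = 0.297537,  N(−d₂) = 0.536999
Put price V = K·e^{−rT}·N(−d₂) − S·N(−d₁) = 107.175169 − 68.097382 = 39.077787
ρ = −K·T·e^{−rT}·N(−d₂) = -320.603799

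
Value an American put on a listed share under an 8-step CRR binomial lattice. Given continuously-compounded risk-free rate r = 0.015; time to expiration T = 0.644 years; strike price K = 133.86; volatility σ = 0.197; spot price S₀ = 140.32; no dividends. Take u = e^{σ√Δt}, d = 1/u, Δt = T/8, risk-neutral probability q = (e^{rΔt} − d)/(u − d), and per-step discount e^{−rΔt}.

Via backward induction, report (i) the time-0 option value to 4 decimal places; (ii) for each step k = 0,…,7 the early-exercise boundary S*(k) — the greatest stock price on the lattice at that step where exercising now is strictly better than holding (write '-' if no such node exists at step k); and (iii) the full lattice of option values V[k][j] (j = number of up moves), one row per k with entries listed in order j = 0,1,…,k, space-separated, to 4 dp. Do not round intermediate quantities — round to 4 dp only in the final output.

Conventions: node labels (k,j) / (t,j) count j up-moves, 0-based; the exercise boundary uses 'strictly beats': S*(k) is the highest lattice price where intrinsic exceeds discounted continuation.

params: Δt=0.08050 u=1.05749 d=0.94564 q=0.49683 e^(-rΔt)=0.99879
t_8 payoffs: 44.1327 33.5202 21.6525 8.3811 0.0000 0.0000 0.0000 0.0000 0.0000
t_7: node(7,0) S=94.8853 payoff=38.9747 vs cont=38.8132 → 38.9747 [stop]  node(7,1) S=106.1079 payoff=27.7521 vs cont=27.5906 → 27.7521 [stop]  node(7,2) S=118.6578 payoff=15.2022 vs cont=15.0406 → 15.2022 [stop]  node(7,3) S=132.6921 payoff=1.1679 vs cont=4.2120 → 4.2120 [wait]  node(7,4) S=148.3864 payoff=0.0000 vs cont=0.0000 → 0.0000 [wait]  node(7,5) S=165.9368 payoff=0.0000 vs cont=0.0000 → 0.0000 [wait]  node(7,6) S=185.5631 payoff=0.0000 vs cont=0.0000 → 0.0000 [wait]  node(7,7) S=207.5106 payoff=0.0000 vs cont=0.0000 → 0.0000 [wait]  ⇒ S*(7)=118.6578
t_6: node(6,0) S=100.3398 payoff=33.5202 vs cont=33.3587 → 33.5202 [stop]  node(6,1) S=112.2075 payoff=21.6525 vs cont=21.4909 → 21.6525 [stop]  node(6,2) S=125.4789 payoff=8.3811 vs cont=9.7301 → 9.7301 [wait]  node(6,3) S=140.3200 payoff=0.0000 vs cont=2.1168 → 2.1168 [wait]  node(6,4) S=156.9164 payoff=0.0000 vs cont=0.0000 → 0.0000 [wait]  node(6,5) S=175.4758 payoff=0.0000 vs cont=0.0000 → 0.0000 [wait]  node(6,6) S=196.2303 payoff=0.0000 vs cont=0.0000 → 0.0000 [wait]  ⇒ S*(6)=112.2075
t_5: node(5,0) S=106.1079 payoff=27.7521 vs cont=27.5906 → 27.7521 [stop]  node(5,1) S=118.6578 payoff=15.2022 vs cont=15.7101 → 15.7101 [wait]  node(5,2) S=132.6921 payoff=1.1679 vs cont=5.9404 → 5.9404 [wait]  node(5,3) S=148.3864 payoff=0.0000 vs cont=1.0638 → 1.0638 [wait]  node(5,4) S=165.9368 payoff=0.0000 vs cont=0.0000 → 0.0000 [wait]  node(5,5) S=185.5631 payoff=0.0000 vs cont=0.0000 → 0.0000 [wait]  ⇒ S*(5)=106.1079
t_4: node(4,0) S=112.2075 payoff=21.6525 vs cont=21.7430 → 21.7430 [wait]  node(4,1) S=125.4789 payoff=8.3811 vs cont=10.8431 → 10.8431 [wait]  node(4,2) S=140.3200 payoff=0.0000 vs cont=3.5133 → 3.5133 [wait]  node(4,3) S=156.9164 payoff=0.0000 vs cont=0.5346 → 0.5346 [wait]  node(4,4) S=175.4758 payoff=0.0000 vs cont=0.0000 → 0.0000 [wait]  ⇒ S*(4)=-
t_3: node(3,0) S=118.6578 payoff=15.2022 vs cont=16.3078 → 16.3078 [wait]  node(3,1) S=132.6921 payoff=1.1679 vs cont=7.1927 → 7.1927 [wait]  node(3,2) S=148.3864 payoff=0.0000 vs cont=2.0309 → 2.0309 [wait]  node(3,3) S=165.9368 payoff=0.0000 vs cont=0.2687 → 0.2687 [wait]  ⇒ S*(3)=-
t_2: node(2,0) S=125.4789 payoff=8.3811 vs cont=11.7649 → 11.7649 [wait]  node(2,1) S=140.3200 payoff=0.0000 vs cont=4.6226 → 4.6226 [wait]  node(2,2) S=156.9164 payoff=0.0000 vs cont=1.1540 → 1.1540 [wait]  ⇒ S*(2)=-
t_1: node(1,0) S=132.6921 payoff=1.1679 vs cont=8.2065 → 8.2065 [wait]  node(1,1) S=148.3864 payoff=0.0000 vs cont=2.8958 → 2.8958 [wait]  ⇒ S*(1)=-
t_0: node(0,0) S=140.3200 payoff=0.0000 vs cont=5.5612 → 5.5612 [wait]  ⇒ S*(0)=-

price = 5.5612
boundary = - - - - - 106.1079 112.2075 118.6578
tree:
5.5612
8.2065 2.8958
11.7649 4.6226 1.1540
16.3078 7.1927 2.0309 0.2687
21.7430 10.8431 3.5133 0.5346 0.0000
27.7521 15.7101 5.9404 1.0638 0.0000 0.0000
33.5202 21.6525 9.7301 2.1168 0.0000 0.0000 0.0000
38.9747 27.7521 15.2022 4.2120 0.0000 0.0000 0.0000 0.0000
44.1327 33.5202 21.6525 8.3811 0.0000 0.0000 0.0000 0.0000 0.0000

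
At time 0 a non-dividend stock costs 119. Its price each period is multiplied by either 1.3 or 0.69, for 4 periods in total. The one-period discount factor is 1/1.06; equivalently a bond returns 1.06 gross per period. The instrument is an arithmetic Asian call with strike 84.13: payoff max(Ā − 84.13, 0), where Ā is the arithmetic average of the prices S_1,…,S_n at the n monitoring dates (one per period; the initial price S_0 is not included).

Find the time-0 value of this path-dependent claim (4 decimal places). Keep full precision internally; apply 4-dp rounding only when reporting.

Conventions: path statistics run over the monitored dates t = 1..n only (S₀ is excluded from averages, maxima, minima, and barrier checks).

price = 45.0725

With p* = (R−d)/(u−d) = 0.6066, sum probability × payoff across the paths and divide by R^4.
Enumerate all 2^4 = 16 price paths (U = up ×1.3, D = down ×0.69); each path with k up-moves has probability p*^k·(1−p*)^(4−k).
DDDD: Ā=51.2081, payoff=0.0000, prob=0.023962
UDDD: Ā=96.4790, payoff=12.3490, prob=0.036942
DUDD: Ā=78.3315, payoff=0.0000, prob=0.036942
UUDD: Ā=147.5811, payoff=63.4511, prob=0.056952
DDUD: Ā=65.8097, payoff=0.0000, prob=0.036942
UDUD: Ā=123.9893, payoff=39.8593, prob=0.056952
DUUD: Ā=105.8418, payoff=21.7118, prob=0.056952
UUUD: Ā=199.4122, payoff=115.2822, prob=0.087801
DDDU: Ā=57.1697, payoff=0.0000, prob=0.036942
UDDU: Ā=107.7110, payoff=23.5810, prob=0.056952
DUDU: Ā=89.5635, payoff=5.4335, prob=0.056952
UUDU: Ā=168.7429, payoff=84.6129, prob=0.087801
DDUU: Ā=77.0418, payoff=0.0000, prob=0.056952
UDUU: Ā=145.1511, payoff=61.0211, prob=0.087801
DUUU: Ā=127.0036, payoff=42.8736, prob=0.087801
UUUU: Ā=239.2822, payoff=155.1522, prob=0.135359
Price = Σ prob·payoff / R^4 = 56.903027 / 1.262477 = 45.0725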